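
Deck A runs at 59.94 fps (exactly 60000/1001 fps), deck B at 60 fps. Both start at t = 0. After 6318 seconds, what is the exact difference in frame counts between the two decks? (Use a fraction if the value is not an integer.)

A emits 60000/1001 × 6318 = 29160000/77 frames; B emits 60 × 6318 = 379080.
Difference = 29160/77 frames (≈ 378.7013); B is ahead of A.

29160/77 frames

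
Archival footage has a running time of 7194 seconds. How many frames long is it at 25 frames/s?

179850 frames

Frames = 7194 × 25 = 179850.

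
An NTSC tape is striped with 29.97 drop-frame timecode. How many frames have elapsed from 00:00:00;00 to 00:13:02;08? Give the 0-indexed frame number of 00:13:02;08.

As if non-drop at 30 labels/s: (0 × 3600 + 13 × 60 + 2) × 30 + 8 = 23468.
Minute boundaries passed: 13; those not divisible by 10: 13 − 1 = 12; dropped labels = 2 × 12 = 24.
Actual frame index = 23468 − 24 = 23444.

23444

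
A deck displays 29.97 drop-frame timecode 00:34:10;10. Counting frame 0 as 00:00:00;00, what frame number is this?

Complete 10-minute blocks: 3, each 17982 frames → 53946.
Remaining 4 whole minutes in the current block: 1800 + 3 × 1798 = 7194 frames.
Within the current minute: 10 × 30 + 10 − 2 = 308 (labels ;00/;01 skipped at this minute). Total = 53946 + 7194 + 308 = 61448.

61448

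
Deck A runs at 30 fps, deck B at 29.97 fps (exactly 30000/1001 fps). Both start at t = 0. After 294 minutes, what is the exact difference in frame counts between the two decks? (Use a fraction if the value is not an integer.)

75600/143 frames

294 min = 17640 s.
A emits 30 × 17640 = 529200 frames; B emits 30000/1001 × 17640 = 75600000/143.
Difference = 75600/143 frames (≈ 528.6713); B is behind A.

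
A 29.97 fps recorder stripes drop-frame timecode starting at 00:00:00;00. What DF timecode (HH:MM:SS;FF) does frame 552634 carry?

Ten DF minutes hold 17982 frames, so frame 552634 lies in block 30 (frames 539460–557441) with 13174 frames into that block.
The block's first minute is 1800 frames and the rest 1798 each; 13174 frames reaches minute 7, so 30 × 18 + 7 × 2 = 554 labels have been skipped so far.
Adding those back, label number 552634 + 554 = 553188 at 30 labels/s is 18439 s + 18 f = 5 h 7 min 19 s frame 18, i.e. 05:07:19;18.

05:07:19;18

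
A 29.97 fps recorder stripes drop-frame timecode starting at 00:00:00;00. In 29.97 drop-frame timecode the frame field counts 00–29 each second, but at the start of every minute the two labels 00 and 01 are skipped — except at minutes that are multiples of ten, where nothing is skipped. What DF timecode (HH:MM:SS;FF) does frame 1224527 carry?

Ten DF minutes hold 17982 frames, so frame 1224527 lies in block 68 (frames 1222776–1240757) with 1751 frames into that block.
The block's first minute is 1800 frames and the rest 1798 each; 1751 frames reaches minute 0, so 68 × 18 + 0 × 2 = 1224 labels have been skipped so far.
Adding those back, label number 1224527 + 1224 = 1225751 at 30 labels/s is 40858 s + 11 f = 11 h 20 min 58 s frame 11, i.e. 11:20:58;11.

11:20:58;11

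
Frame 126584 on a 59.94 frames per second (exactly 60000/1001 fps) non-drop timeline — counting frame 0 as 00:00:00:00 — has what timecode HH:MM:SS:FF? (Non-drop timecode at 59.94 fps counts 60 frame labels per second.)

00:35:09:44

126584 ÷ 60 = 2109 full seconds, remainder 44 frames.
2109 s = 0 h 35 min 9 s.
Timecode: 00:35:09:44.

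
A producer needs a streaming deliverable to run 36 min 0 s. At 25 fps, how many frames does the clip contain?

36 min 0 s = 2160 s.
Frames = 2160 × 25 = 54000.

54000 frames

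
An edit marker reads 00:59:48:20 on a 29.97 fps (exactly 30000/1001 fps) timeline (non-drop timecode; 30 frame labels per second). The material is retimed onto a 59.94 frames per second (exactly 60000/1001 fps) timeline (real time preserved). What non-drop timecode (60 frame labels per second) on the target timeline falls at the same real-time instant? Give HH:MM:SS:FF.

Source frame index: (0×3600 + 59×60 + 48) × 30 + 20 = 107660.
Real time: 107660 / (30000/1001) = 5388383/1500 s.
Target frame: (5388383/1500) × (60000/1001) = 215320.
At 60 labels/s: frame 215320 → 00:59:48:40.

00:59:48:40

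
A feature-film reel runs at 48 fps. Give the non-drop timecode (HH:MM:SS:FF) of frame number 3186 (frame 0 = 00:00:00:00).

00:01:06:18

3186 ÷ 48 = 66 full seconds, remainder 18 frames.
66 s = 0 h 1 min 6 s.
Timecode: 00:01:06:18.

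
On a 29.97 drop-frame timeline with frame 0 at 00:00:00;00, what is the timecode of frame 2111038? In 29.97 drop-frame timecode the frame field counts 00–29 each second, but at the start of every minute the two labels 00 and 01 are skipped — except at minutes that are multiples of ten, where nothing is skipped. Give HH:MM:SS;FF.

19:33:58;10

Each 10-minute DF block holds 10 × 60 × 30 − 9 × 2 = 17982 frames. 2111038 ÷ 17982 → 117 full blocks, remainder 7144.
Within the partial block the first minute is 1800 frames and each further minute 1798, so 3 further minute boundaries passed. Total skipped labels = 18 × 117 + 2 × 3 = 2112.
Non-drop label index = 2111038 + 2112 = 2113150; at 30 labels/s that is 19:33:58:10, i.e. DF 19:33:58;10.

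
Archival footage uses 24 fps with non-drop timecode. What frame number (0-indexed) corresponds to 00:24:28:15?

35247

Total seconds to the label: (0 × 3600 + 24 × 60 + 28) = 1468.
Frame index = 1468 × 24 + 15 = 35247.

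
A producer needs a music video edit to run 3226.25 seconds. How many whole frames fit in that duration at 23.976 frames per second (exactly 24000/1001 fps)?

Frames = 3226.25 × 24000/1001 = 77430000/1001 ≈ 77352.6474.
Complete frames: 77352.

77352 frames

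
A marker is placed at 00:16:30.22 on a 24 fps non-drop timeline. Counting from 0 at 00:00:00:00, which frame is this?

23782

Total seconds to the label: (0 × 3600 + 16 × 60 + 30) = 990.
Frame index = 990 × 24 + 22 = 23782.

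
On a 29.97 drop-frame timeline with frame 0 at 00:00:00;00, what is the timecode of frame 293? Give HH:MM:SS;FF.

Each 10-minute DF block holds 10 × 60 × 30 − 9 × 2 = 17982 frames. 293 ÷ 17982 → 0 full blocks, remainder 293.
Within the partial block the first minute is 1800 frames and each further minute 1798, so 0 further minute boundaries passed. Total skipped labels = 18 × 0 + 2 × 0 = 0.
Non-drop label index = 293 + 0 = 293; at 30 labels/s that is 00:00:09:23, i.e. DF 00:00:09;23.

00:00:09;23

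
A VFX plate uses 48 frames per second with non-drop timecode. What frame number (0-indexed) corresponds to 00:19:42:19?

frame 56755

Total seconds to the label: (0 × 3600 + 19 × 60 + 42) = 1182.
Frame index = 1182 × 48 + 19 = 56755.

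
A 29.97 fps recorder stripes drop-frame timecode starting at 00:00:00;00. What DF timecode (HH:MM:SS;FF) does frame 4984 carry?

00:02:46;08

Ten DF minutes hold 17982 frames, so frame 4984 lies in block 0 (frames 0–17981) with 4984 frames into that block.
The block's first minute is 1800 frames and the rest 1798 each; 4984 frames reaches minute 2, so 0 × 18 + 2 × 2 = 4 labels have been skipped so far.
Adding those back, label number 4984 + 4 = 4988 at 30 labels/s is 166 s + 8 f = 0 h 2 min 46 s frame 8, i.e. 00:02:46;08.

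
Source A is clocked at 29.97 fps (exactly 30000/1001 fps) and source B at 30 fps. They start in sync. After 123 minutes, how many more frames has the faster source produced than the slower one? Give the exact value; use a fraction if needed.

221400/1001 frames

123 min = 7380 s.
A emits 30000/1001 × 7380 = 221400000/1001 frames; B emits 30 × 7380 = 221400.
Difference = 221400/1001 frames (≈ 221.1788); B is ahead of A.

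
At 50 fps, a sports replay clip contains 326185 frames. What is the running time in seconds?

Running time = 326185 / (50) = 6523.7 s.

6523.7 seconds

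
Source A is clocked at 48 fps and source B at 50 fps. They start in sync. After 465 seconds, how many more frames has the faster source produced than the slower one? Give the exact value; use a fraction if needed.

A emits 48 × 465 = 22320 frames; B emits 50 × 465 = 23250.
Difference = 930 frames; B is ahead of A.

930 frames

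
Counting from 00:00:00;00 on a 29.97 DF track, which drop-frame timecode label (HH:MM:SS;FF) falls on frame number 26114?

00:14:31;10

Ten DF minutes hold 17982 frames, so frame 26114 lies in block 1 (frames 17982–35963) with 8132 frames into that block.
The block's first minute is 1800 frames and the rest 1798 each; 8132 frames reaches minute 4, so 1 × 18 + 4 × 2 = 26 labels have been skipped so far.
Adding those back, label number 26114 + 26 = 26140 at 30 labels/s is 871 s + 10 f = 0 h 14 min 31 s frame 10, i.e. 00:14:31;10.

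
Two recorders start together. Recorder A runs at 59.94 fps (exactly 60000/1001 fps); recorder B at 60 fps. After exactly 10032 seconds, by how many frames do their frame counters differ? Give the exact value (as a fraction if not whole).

54720/91 frames

A emits 60000/1001 × 10032 = 54720000/91 frames; B emits 60 × 10032 = 601920.
Difference = 54720/91 frames (≈ 601.3187); B is ahead of A.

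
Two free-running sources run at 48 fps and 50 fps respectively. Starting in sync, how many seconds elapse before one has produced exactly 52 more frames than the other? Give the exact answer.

26 seconds

The gap grows by |50 − 48| = 2 frames per second.
Time for a 52-frame gap: 52 ÷ (2) = 26 s.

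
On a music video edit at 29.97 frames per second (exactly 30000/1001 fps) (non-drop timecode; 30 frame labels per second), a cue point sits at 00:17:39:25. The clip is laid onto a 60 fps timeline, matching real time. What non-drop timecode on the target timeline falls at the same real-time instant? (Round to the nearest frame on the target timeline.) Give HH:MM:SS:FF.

00:17:40:54

Source frame index: (0×3600 + 17×60 + 39) × 30 + 25 = 31795.
Real time: 31795 / (30000/1001) = 6365359/6000 s.
Target frame: (6365359/6000) × (60) = 6365359/100 ≈ 63653.590 → 63654.
At 60 labels/s: frame 63654 → 00:17:40:54.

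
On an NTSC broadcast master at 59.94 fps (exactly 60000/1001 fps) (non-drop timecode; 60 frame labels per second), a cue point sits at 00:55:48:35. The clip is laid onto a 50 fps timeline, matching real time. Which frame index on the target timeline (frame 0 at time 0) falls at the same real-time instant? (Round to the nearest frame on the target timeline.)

Source frame index: (0×3600 + 55×60 + 48) × 60 + 35 = 200915.
Real time: 200915 / (60000/1001) = 40223183/12000 s.
Target frame: (40223183/12000) × (50) = 40223183/240 ≈ 167596.596 → 167597.

frame 167597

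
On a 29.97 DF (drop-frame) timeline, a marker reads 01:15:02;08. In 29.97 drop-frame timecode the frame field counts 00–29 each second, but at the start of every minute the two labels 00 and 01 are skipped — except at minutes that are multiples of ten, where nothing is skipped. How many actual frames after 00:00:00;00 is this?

As if non-drop at 30 labels/s: (1 × 3600 + 15 × 60 + 2) × 30 + 8 = 135068.
Minute boundaries passed: 75; those not divisible by 10: 75 − 7 = 68; dropped labels = 2 × 68 = 136.
Actual frame index = 135068 − 136 = 134932.

134932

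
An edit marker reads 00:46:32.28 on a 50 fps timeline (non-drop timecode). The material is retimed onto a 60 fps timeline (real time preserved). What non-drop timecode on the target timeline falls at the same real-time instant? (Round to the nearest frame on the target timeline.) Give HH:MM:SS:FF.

Source frame index: (0×3600 + 46×60 + 32) × 50 + 28 = 139628.
Real time: 139628 / (50) = 69814/25 s.
Target frame: (69814/25) × (60) = 837768/5 ≈ 167553.600 → 167554.
At 60 labels/s: frame 167554 → 00:46:32:34.

00:46:32:34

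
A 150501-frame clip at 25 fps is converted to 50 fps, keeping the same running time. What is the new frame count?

301002 frames

Frames at target rate = 150501 × (50) / (25) = 301002.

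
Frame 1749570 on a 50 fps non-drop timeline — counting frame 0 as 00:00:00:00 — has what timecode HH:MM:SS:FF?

1749570 ÷ 50 = 34991 full seconds, remainder 20 frames.
34991 s = 9 h 43 min 11 s.
Timecode: 09:43:11:20.

09:43:11:20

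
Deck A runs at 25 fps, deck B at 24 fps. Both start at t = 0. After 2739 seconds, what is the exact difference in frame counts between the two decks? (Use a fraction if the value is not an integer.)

A emits 25 × 2739 = 68475 frames; B emits 24 × 2739 = 65736.
Difference = 2739 frames; B is behind A.

2739 frames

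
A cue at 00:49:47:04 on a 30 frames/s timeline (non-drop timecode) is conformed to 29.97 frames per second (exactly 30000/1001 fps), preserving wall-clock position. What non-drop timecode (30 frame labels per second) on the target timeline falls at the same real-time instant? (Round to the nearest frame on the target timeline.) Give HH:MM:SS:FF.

Source frame index: (0×3600 + 49×60 + 47) × 30 + 4 = 89614.
Real time: 89614 / (30) = 44807/15 s.
Target frame: (44807/15) × (30000/1001) = 12802000/143 ≈ 89524.476 → 89524.
At 30 labels/s: frame 89524 → 00:49:44:04.

00:49:44:04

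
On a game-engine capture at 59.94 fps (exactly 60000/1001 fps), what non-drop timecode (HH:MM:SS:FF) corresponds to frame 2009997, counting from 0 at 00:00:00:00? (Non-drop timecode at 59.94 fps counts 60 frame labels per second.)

2009997 ÷ 60 = 33499 full seconds, remainder 57 frames.
33499 s = 9 h 18 min 19 s.
Timecode: 09:18:19:57.

09:18:19:57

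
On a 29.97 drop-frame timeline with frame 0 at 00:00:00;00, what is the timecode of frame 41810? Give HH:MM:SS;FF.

00:23:15;02

Each 10-minute DF block holds 10 × 60 × 30 − 9 × 2 = 17982 frames. 41810 ÷ 17982 → 2 full blocks, remainder 5846.
Within the partial block the first minute is 1800 frames and each further minute 1798, so 3 further minute boundaries passed. Total skipped labels = 18 × 2 + 2 × 3 = 42.
Non-drop label index = 41810 + 42 = 41852; at 30 labels/s that is 00:23:15:02, i.e. DF 00:23:15;02.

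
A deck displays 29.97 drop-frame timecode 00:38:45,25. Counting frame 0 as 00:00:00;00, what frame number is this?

Complete 10-minute blocks: 3, each 17982 frames → 53946.
Remaining 8 whole minutes in the current block: 1800 + 7 × 1798 = 14386 frames.
Within the current minute: 45 × 30 + 25 − 2 = 1373 (labels ;00/;01 skipped at this minute). Total = 53946 + 14386 + 1373 = 69705.

69705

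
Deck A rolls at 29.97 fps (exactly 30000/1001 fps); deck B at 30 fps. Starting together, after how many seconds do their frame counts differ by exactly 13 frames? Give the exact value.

13013/30 seconds

The gap grows by |30 − 30000/1001| = 30/1001 frames per second.
Time for a 13-frame gap: 13 ÷ (30/1001) = 13013/30 s.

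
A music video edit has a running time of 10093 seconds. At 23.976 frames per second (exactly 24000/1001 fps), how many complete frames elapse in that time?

241990 frames

Frames = 10093 × 24000/1001 = 242232000/1001 ≈ 241990.0100.
Complete frames: 241990.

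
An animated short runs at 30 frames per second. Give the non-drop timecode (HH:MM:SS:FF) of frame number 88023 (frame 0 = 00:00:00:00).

88023 ÷ 30 = 2934 full seconds, remainder 3 frames.
2934 s = 0 h 48 min 54 s.
Timecode: 00:48:54:03.

00:48:54:03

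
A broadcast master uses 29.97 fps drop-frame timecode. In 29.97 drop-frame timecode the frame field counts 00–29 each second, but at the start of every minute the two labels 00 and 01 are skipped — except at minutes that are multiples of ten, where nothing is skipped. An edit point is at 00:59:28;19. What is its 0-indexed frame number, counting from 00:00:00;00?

As if non-drop at 30 labels/s: (0 × 3600 + 59 × 60 + 28) × 30 + 19 = 107059.
Minute boundaries passed: 59; those not divisible by 10: 59 − 5 = 54; dropped labels = 2 × 54 = 108.
Actual frame index = 107059 − 108 = 106951.

106951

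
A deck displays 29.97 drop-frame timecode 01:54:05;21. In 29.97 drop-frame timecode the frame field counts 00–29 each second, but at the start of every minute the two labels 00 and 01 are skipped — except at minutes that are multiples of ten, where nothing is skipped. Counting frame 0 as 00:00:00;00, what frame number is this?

Complete 10-minute blocks: 11, each 17982 frames → 197802.
Remaining 4 whole minutes in the current block: 1800 + 3 × 1798 = 7194 frames.
Within the current minute: 5 × 30 + 21 − 2 = 169 (labels ;00/;01 skipped at this minute). Total = 197802 + 7194 + 169 = 205165.

205165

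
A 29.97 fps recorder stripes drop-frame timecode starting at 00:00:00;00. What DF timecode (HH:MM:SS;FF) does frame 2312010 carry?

21:25:44;04

Ten DF minutes hold 17982 frames, so frame 2312010 lies in block 128 (frames 2301696–2319677) with 10314 frames into that block.
The block's first minute is 1800 frames and the rest 1798 each; 10314 frames reaches minute 5, so 128 × 18 + 5 × 2 = 2314 labels have been skipped so far.
Adding those back, label number 2312010 + 2314 = 2314324 at 30 labels/s is 77144 s + 4 f = 21 h 25 min 44 s frame 4, i.e. 21:25:44;04.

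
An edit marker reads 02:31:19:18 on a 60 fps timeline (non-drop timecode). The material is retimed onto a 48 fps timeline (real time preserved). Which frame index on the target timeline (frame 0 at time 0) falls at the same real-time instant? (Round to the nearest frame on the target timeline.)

frame 435806

Source frame index: (2×3600 + 31×60 + 19) × 60 + 18 = 544758.
Real time: 544758 / (60) = 90793/10 s.
Target frame: (90793/10) × (48) = 2179032/5 ≈ 435806.400 → 435806.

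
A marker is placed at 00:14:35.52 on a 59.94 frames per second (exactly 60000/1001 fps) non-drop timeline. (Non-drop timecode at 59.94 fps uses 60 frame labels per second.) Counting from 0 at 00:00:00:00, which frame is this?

Total seconds to the label: (0 × 3600 + 14 × 60 + 35) = 875.
Frame index = 875 × 60 + 52 = 52552.

52552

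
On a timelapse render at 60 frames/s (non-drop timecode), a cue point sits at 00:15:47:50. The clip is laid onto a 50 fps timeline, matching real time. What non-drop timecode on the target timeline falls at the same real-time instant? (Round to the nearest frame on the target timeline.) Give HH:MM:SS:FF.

00:15:47:42

Source frame index: (0×3600 + 15×60 + 47) × 60 + 50 = 56870.
Real time: 56870 / (60) = 5687/6 s.
Target frame: (5687/6) × (50) = 142175/3 ≈ 47391.667 → 47392.
At 50 labels/s: frame 47392 → 00:15:47:42.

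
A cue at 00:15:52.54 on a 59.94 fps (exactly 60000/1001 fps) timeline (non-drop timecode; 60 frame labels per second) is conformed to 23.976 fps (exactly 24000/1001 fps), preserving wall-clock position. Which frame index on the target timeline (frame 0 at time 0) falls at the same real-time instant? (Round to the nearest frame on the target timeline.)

Source frame index: (0×3600 + 15×60 + 52) × 60 + 54 = 57174.
Real time: 57174 / (60000/1001) = 9538529/10000 s.
Target frame: (9538529/10000) × (24000/1001) = 114348/5 ≈ 22869.600 → 22870.

frame 22870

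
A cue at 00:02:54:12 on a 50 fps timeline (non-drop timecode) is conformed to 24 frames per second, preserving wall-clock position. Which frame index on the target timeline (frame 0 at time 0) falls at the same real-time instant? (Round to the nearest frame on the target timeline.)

frame 4182

Source frame index: (0×3600 + 2×60 + 54) × 50 + 12 = 8712.
Real time: 8712 / (50) = 4356/25 s.
Target frame: (4356/25) × (24) = 104544/25 ≈ 4181.760 → 4182.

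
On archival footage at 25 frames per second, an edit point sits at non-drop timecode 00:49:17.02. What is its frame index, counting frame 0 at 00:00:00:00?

frame 73927

Total seconds to the label: (0 × 3600 + 49 × 60 + 17) = 2957.
Frame index = 2957 × 25 + 2 = 73927.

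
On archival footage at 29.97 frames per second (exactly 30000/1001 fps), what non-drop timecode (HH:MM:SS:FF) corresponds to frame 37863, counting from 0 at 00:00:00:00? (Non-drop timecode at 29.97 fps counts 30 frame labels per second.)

00:21:02:03

37863 ÷ 30 = 1262 full seconds, remainder 3 frames.
1262 s = 0 h 21 min 2 s.
Timecode: 00:21:02:03.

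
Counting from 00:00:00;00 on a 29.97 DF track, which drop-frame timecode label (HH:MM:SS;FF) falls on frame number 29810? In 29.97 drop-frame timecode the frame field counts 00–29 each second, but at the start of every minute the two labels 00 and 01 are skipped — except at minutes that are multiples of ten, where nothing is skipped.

00:16:34;20

Each 10-minute DF block holds 10 × 60 × 30 − 9 × 2 = 17982 frames. 29810 ÷ 17982 → 1 full block, remainder 11828.
Within the partial block the first minute is 1800 frames and each further minute 1798, so 6 further minute boundaries passed. Total skipped labels = 18 × 1 + 2 × 6 = 30.
Non-drop label index = 29810 + 30 = 29840; at 30 labels/s that is 00:16:34:20, i.e. DF 00:16:34;20.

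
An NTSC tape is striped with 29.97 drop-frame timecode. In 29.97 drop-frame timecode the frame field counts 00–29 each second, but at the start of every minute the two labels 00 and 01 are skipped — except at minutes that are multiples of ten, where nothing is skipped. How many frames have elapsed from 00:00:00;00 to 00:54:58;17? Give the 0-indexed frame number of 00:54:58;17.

Complete 10-minute blocks: 5, each 17982 frames → 89910.
Remaining 4 whole minutes in the current block: 1800 + 3 × 1798 = 7194 frames.
Within the current minute: 58 × 30 + 17 − 2 = 1755 (labels ;00/;01 skipped at this minute). Total = 89910 + 7194 + 1755 = 98859.

98859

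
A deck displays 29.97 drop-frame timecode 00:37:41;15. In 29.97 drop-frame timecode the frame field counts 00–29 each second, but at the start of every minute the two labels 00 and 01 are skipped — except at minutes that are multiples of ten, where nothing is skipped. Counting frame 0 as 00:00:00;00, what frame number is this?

Complete 10-minute blocks: 3, each 17982 frames → 53946.
Remaining 7 whole minutes in the current block: 1800 + 6 × 1798 = 12588 frames.
Within the current minute: 41 × 30 + 15 − 2 = 1243 (labels ;00/;01 skipped at this minute). Total = 53946 + 12588 + 1243 = 67777.

67777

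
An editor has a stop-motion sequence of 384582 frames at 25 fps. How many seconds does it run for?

Running time = 384582 / (25) = 15383.28 s.

15383.28 seconds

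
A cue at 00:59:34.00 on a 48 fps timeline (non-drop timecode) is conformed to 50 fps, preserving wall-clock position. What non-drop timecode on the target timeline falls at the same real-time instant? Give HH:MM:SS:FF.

Source frame index: (0×3600 + 59×60 + 34) × 48 + 0 = 171552.
Real time: 171552 / (48) = 3574 s.
Target frame: (3574) × (50) = 178700.
At 50 labels/s: frame 178700 → 00:59:34:00.

00:59:34:00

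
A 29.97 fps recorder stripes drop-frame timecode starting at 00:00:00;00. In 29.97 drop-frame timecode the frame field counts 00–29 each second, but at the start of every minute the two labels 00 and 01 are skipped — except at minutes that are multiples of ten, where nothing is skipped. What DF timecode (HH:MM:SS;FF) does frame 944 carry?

00:00:31;14

Each 10-minute DF block holds 10 × 60 × 30 − 9 × 2 = 17982 frames. 944 ÷ 17982 → 0 full blocks, remainder 944.
Within the partial block the first minute is 1800 frames and each further minute 1798, so 0 further minute boundaries passed. Total skipped labels = 18 × 0 + 2 × 0 = 0.
Non-drop label index = 944 + 0 = 944; at 30 labels/s that is 00:00:31:14, i.e. DF 00:00:31;14.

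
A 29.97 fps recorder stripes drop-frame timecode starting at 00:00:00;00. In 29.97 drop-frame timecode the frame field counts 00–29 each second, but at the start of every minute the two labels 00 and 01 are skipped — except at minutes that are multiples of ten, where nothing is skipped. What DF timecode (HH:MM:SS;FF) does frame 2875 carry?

00:01:35;27

Ten DF minutes hold 17982 frames, so frame 2875 lies in block 0 (frames 0–17981) with 2875 frames into that block.
The block's first minute is 1800 frames and the rest 1798 each; 2875 frames reaches minute 1, so 0 × 18 + 1 × 2 = 2 labels have been skipped so far.
Adding those back, label number 2875 + 2 = 2877 at 30 labels/s is 95 s + 27 f = 0 h 1 min 35 s frame 27, i.e. 00:01:35;27.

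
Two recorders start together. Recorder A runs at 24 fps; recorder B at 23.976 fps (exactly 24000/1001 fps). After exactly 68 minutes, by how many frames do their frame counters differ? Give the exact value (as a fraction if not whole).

68 min = 4080 s.
A emits 24 × 4080 = 97920 frames; B emits 24000/1001 × 4080 = 97920000/1001.
Difference = 97920/1001 frames (≈ 97.8222); B is behind A.

97920/1001 frames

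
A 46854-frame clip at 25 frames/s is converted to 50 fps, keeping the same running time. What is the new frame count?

Target frames = source frames × (target rate / source rate) = 46854 × (50)/(25) = 46854 × 2 = 93708.

93708 frames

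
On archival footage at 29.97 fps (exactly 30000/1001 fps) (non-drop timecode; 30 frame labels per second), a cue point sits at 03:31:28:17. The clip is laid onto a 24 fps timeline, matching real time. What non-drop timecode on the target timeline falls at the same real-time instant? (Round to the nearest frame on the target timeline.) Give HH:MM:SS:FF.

03:31:41:06

Source frame index: (3×3600 + 31×60 + 28) × 30 + 17 = 380657.
Real time: 380657 / (30000/1001) = 381037657/30000 s.
Target frame: (381037657/30000) × (24) = 381037657/1250 ≈ 304830.126 → 304830.
At 24 labels/s: frame 304830 → 03:31:41:06.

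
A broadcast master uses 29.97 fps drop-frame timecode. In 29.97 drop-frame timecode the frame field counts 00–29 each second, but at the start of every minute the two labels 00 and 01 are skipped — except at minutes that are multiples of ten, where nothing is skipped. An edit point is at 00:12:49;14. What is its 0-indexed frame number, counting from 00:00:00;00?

23062

Complete 10-minute blocks: 1, each 17982 frames → 17982.
Remaining 2 whole minutes in the current block: 1800 + 1 × 1798 = 3598 frames.
Within the current minute: 49 × 30 + 14 − 2 = 1482 (labels ;00/;01 skipped at this minute). Total = 17982 + 3598 + 1482 = 23062.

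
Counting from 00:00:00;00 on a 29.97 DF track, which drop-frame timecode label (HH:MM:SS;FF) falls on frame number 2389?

Ten DF minutes hold 17982 frames, so frame 2389 lies in block 0 (frames 0–17981) with 2389 frames into that block.
The block's first minute is 1800 frames and the rest 1798 each; 2389 frames reaches minute 1, so 0 × 18 + 1 × 2 = 2 labels have been skipped so far.
Adding those back, label number 2389 + 2 = 2391 at 30 labels/s is 79 s + 21 f = 0 h 1 min 19 s frame 21, i.e. 00:01:19;21.

00:01:19;21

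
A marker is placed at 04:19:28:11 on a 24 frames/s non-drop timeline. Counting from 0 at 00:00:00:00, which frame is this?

373643

Total seconds to the label: (4 × 3600 + 19 × 60 + 28) = 15568.
Frame index = 15568 × 24 + 11 = 373643.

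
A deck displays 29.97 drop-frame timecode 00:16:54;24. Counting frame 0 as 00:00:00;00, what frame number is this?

30414

As if non-drop at 30 labels/s: (0 × 3600 + 16 × 60 + 54) × 30 + 24 = 30444.
Minute boundaries passed: 16; those not divisible by 10: 16 − 1 = 15; dropped labels = 2 × 15 = 30.
Actual frame index = 30444 − 30 = 30414.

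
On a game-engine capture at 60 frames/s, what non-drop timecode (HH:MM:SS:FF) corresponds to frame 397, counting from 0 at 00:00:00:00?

397 ÷ 60 = 6 full seconds, remainder 37 frames.
6 s = 0 h 0 min 6 s.
Timecode: 00:00:06:37.

00:00:06:37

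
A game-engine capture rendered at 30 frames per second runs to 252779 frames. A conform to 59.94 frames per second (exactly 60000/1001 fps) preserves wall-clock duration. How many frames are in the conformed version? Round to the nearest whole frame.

505053 frames

Frames at target rate = 252779 × (60000/1001) / (30) = 505558000/1001 ≈ 505052.947.
Nearest whole frame: 505053.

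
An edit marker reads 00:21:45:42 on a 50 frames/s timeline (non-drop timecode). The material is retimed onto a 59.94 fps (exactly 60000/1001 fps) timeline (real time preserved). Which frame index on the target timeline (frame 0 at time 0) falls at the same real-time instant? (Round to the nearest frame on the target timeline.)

frame 78272

Source frame index: (0×3600 + 21×60 + 45) × 50 + 42 = 65292.
Real time: 65292 / (50) = 32646/25 s.
Target frame: (32646/25) × (60000/1001) = 78350400/1001 ≈ 78272.128 → 78272.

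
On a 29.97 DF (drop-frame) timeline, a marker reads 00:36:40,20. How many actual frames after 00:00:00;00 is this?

As if non-drop at 30 labels/s: (0 × 3600 + 36 × 60 + 40) × 30 + 20 = 66020.
Minute boundaries passed: 36; those not divisible by 10: 36 − 3 = 33; dropped labels = 2 × 33 = 66.
Actual frame index = 66020 − 66 = 65954.

65954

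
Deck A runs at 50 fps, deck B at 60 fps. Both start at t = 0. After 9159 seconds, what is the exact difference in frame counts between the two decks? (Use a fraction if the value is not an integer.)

91590 frames

A emits 50 × 9159 = 457950 frames; B emits 60 × 9159 = 549540.
Difference = 91590 frames; B is ahead of A.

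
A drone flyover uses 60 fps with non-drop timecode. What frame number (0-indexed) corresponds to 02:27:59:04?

frame 532744

Total seconds to the label: (2 × 3600 + 27 × 60 + 59) = 8879.
Frame index = 8879 × 60 + 4 = 532744.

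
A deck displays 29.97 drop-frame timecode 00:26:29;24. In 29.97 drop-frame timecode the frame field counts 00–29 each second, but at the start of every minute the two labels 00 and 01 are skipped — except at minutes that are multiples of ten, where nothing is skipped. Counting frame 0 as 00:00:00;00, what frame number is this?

As if non-drop at 30 labels/s: (0 × 3600 + 26 × 60 + 29) × 30 + 24 = 47694.
Minute boundaries passed: 26; those not divisible by 10: 26 − 2 = 24; dropped labels = 2 × 24 = 48.
Actual frame index = 47694 − 48 = 47646.

47646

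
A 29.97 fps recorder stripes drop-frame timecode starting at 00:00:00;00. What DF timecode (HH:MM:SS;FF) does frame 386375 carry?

03:34:52;01

Each 10-minute DF block holds 10 × 60 × 30 − 9 × 2 = 17982 frames. 386375 ÷ 17982 → 21 full blocks, remainder 8753.
Within the partial block the first minute is 1800 frames and each further minute 1798, so 4 further minute boundaries passed. Total skipped labels = 18 × 21 + 2 × 4 = 386.
Non-drop label index = 386375 + 386 = 386761; at 30 labels/s that is 03:34:52:01, i.e. DF 03:34:52;01.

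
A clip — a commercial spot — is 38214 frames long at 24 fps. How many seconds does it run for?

Running time = 38214 / (24) = 1592.25 s.

1592.25 seconds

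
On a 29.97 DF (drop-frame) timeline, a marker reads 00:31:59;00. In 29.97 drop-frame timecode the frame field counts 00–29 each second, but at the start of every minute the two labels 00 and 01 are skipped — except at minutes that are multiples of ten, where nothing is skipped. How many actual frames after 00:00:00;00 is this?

57514

As if non-drop at 30 labels/s: (0 × 3600 + 31 × 60 + 59) × 30 + 0 = 57570.
Minute boundaries passed: 31; those not divisible by 10: 31 − 3 = 28; dropped labels = 2 × 28 = 56.
Actual frame index = 57570 − 56 = 57514.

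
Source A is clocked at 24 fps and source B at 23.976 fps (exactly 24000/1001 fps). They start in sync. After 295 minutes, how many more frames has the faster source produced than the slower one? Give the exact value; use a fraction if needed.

424800/1001 frames

295 min = 17700 s.
A emits 24 × 17700 = 424800 frames; B emits 24000/1001 × 17700 = 424800000/1001.
Difference = 424800/1001 frames (≈ 424.3756); B is behind A.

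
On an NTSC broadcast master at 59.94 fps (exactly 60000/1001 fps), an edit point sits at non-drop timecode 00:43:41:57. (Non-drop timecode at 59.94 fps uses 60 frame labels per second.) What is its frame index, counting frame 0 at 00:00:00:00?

frame 157317

Total seconds to the label: (0 × 3600 + 43 × 60 + 41) = 2621.
Frame index = 2621 × 60 + 57 = 157317.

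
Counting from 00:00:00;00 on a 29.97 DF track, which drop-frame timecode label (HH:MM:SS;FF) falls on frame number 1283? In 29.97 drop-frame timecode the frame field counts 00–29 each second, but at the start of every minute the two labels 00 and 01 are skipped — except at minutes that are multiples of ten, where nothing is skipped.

00:00:42;23

Each 10-minute DF block holds 10 × 60 × 30 − 9 × 2 = 17982 frames. 1283 ÷ 17982 → 0 full blocks, remainder 1283.
Within the partial block the first minute is 1800 frames and each further minute 1798, so 0 further minute boundaries passed. Total skipped labels = 18 × 0 + 2 × 0 = 0.
Non-drop label index = 1283 + 0 = 1283; at 30 labels/s that is 00:00:42:23, i.e. DF 00:00:42;23.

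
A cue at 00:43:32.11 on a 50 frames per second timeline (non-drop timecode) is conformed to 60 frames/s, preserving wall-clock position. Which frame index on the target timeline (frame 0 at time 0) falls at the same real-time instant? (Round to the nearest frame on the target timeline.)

frame 156733

Source frame index: (0×3600 + 43×60 + 32) × 50 + 11 = 130611.
Real time: 130611 / (50) = 130611/50 s.
Target frame: (130611/50) × (60) = 783666/5 ≈ 156733.200 → 156733.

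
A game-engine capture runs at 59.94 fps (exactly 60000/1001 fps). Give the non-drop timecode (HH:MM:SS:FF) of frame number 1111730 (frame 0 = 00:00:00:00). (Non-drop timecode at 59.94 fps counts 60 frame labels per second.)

1111730 ÷ 60 = 18528 full seconds, remainder 50 frames.
18528 s = 5 h 8 min 48 s.
Timecode: 05:08:48:50.

05:08:48:50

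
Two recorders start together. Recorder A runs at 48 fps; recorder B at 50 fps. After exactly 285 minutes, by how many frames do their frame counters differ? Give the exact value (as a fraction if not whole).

34200 frames

285 min = 17100 s.
A emits 48 × 17100 = 820800 frames; B emits 50 × 17100 = 855000.
Difference = 34200 frames; B is ahead of A.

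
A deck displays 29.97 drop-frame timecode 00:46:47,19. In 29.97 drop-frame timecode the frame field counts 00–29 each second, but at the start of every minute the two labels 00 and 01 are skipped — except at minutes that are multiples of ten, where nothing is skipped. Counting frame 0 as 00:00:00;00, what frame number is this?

As if non-drop at 30 labels/s: (0 × 3600 + 46 × 60 + 47) × 30 + 19 = 84229.
Minute boundaries passed: 46; those not divisible by 10: 46 − 4 = 42; dropped labels = 2 × 42 = 84.
Actual frame index = 84229 − 84 = 84145.

84145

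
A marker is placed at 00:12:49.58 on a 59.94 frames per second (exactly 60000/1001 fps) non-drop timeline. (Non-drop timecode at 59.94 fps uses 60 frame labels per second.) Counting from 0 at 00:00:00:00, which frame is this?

46198

Total seconds to the label: (0 × 3600 + 12 × 60 + 49) = 769.
Frame index = 769 × 60 + 58 = 46198.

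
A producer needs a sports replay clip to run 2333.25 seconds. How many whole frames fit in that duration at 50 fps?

116662 frames

Frames = 2333.25 × 50 = 233325/2 ≈ 116662.5000.
Complete frames: 116662.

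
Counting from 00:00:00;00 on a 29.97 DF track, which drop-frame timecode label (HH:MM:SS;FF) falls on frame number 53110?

00:29:32;04

Ten DF minutes hold 17982 frames, so frame 53110 lies in block 2 (frames 35964–53945) with 17146 frames into that block.
The block's first minute is 1800 frames and the rest 1798 each; 17146 frames reaches minute 9, so 2 × 18 + 9 × 2 = 54 labels have been skipped so far.
Adding those back, label number 53110 + 54 = 53164 at 30 labels/s is 1772 s + 4 f = 0 h 29 min 32 s frame 4, i.e. 00:29:32;04.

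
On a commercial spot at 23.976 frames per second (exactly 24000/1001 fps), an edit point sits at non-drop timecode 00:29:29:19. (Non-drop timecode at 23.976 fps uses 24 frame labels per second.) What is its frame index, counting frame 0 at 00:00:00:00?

frame 42475

Total seconds to the label: (0 × 3600 + 29 × 60 + 29) = 1769.
Frame index = 1769 × 24 + 19 = 42475.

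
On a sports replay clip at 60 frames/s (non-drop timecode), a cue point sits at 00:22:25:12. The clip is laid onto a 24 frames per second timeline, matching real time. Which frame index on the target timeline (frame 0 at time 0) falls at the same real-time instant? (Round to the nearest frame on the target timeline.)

Source frame index: (0×3600 + 22×60 + 25) × 60 + 12 = 80712.
Real time: 80712 / (60) = 6726/5 s.
Target frame: (6726/5) × (24) = 161424/5 ≈ 32284.800 → 32285.

frame 32285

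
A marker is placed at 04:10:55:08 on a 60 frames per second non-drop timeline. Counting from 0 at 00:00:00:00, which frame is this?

903308

Total seconds to the label: (4 × 3600 + 10 × 60 + 55) = 15055.
Frame index = 15055 × 60 + 8 = 903308.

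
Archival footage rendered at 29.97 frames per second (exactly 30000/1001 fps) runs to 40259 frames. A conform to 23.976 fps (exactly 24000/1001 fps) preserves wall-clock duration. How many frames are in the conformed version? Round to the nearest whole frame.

32207 frames

Frames at target rate = 40259 × (24000/1001) / (30000/1001) = 161036/5 ≈ 32207.200.
Nearest whole frame: 32207.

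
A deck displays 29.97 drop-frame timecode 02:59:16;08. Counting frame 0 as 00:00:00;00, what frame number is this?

As if non-drop at 30 labels/s: (2 × 3600 + 59 × 60 + 16) × 30 + 8 = 322688.
Minute boundaries passed: 179; those not divisible by 10: 179 − 17 = 162; dropped labels = 2 × 162 = 324.
Actual frame index = 322688 − 324 = 322364.

322364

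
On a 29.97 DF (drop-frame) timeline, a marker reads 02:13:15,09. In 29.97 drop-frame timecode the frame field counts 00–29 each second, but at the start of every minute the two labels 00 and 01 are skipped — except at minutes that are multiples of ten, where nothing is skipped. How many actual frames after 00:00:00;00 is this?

As if non-drop at 30 labels/s: (2 × 3600 + 13 × 60 + 15) × 30 + 9 = 239859.
Minute boundaries passed: 133; those not divisible by 10: 133 − 13 = 120; dropped labels = 2 × 120 = 240.
Actual frame index = 239859 − 240 = 239619.

239619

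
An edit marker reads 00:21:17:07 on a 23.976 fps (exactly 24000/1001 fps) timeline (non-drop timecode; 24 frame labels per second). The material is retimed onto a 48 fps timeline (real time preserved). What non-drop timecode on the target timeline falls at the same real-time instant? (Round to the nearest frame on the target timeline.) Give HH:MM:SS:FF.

00:21:18:27

Source frame index: (0×3600 + 21×60 + 17) × 24 + 7 = 30655.
Real time: 30655 / (24000/1001) = 6137131/4800 s.
Target frame: (6137131/4800) × (48) = 6137131/100 ≈ 61371.310 → 61371.
At 48 labels/s: frame 61371 → 00:21:18:27.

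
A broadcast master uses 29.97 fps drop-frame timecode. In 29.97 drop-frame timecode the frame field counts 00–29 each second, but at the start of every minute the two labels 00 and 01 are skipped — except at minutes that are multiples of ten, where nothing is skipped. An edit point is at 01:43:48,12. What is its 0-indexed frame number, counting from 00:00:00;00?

As if non-drop at 30 labels/s: (1 × 3600 + 43 × 60 + 48) × 30 + 12 = 186852.
Minute boundaries passed: 103; those not divisible by 10: 103 − 10 = 93; dropped labels = 2 × 93 = 186.
Actual frame index = 186852 − 186 = 186666.

186666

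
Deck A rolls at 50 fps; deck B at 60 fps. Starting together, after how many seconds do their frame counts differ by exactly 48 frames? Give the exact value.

4.8 seconds

The gap grows by |60 − 50| = 10 frames per second.
Time for a 48-frame gap: 48 ÷ (10) = 4.8 s.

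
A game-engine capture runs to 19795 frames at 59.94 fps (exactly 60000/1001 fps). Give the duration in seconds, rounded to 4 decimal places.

Running time = 19795 × 1001/60000 = 3962959/12000 s ≈ 330.2466 s.

330.2466 seconds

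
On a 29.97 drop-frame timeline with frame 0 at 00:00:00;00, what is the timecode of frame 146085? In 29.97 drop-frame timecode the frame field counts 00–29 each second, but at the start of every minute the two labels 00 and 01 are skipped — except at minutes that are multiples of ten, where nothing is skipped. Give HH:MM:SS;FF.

Each 10-minute DF block holds 10 × 60 × 30 − 9 × 2 = 17982 frames. 146085 ÷ 17982 → 8 full blocks, remainder 2229.
Within the partial block the first minute is 1800 frames and each further minute 1798, so 1 further minute boundary passed. Total skipped labels = 18 × 8 + 2 × 1 = 146.
Non-drop label index = 146085 + 146 = 146231; at 30 labels/s that is 01:21:14:11, i.e. DF 01:21:14;11.

01:21:14;11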